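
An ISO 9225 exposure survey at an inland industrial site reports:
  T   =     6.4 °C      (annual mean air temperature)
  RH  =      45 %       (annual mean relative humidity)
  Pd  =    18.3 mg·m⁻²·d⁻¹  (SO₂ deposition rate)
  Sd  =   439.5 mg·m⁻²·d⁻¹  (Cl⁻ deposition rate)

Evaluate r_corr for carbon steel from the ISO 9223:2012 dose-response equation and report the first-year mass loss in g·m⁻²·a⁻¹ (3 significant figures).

carbon steel: temperature factor f = +0.150·(-3.6) = -0.5400
  Pd branch = 1.77·Pd^0.52·e^(0.02·RH+f) = 11.5 μm/a
  Cl⁻ term: 0.102·439.5^0.62·exp(0.033·45+0.04·6.4) = 25.31
  r_corr = 11.5 + 25.31 = 36.82 μm/a
Convert to mass loss: 36.82 μm/a × 7.85 g/cm³ = 289 g·m⁻²·a⁻¹

r_corr = 289 g·m⁻²·a⁻¹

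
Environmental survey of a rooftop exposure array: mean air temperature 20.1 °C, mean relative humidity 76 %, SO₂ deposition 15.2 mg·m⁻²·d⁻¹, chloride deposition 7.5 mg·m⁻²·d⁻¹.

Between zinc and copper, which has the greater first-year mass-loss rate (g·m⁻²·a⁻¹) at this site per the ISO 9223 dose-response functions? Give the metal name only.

zinc: f(T) = -0.071·(T−10) [T>10 °C] = -0.7171
  sulphur-dioxide contribution → 0.6878 μm/a
  chloride contribution → 0.5596 μm/a
  total first-year rate 1.247 μm/a
  mass loss = 1.247 μm/a × 7.14 g/cm³ = 8.906 g·m⁻²·a⁻¹
copper: temperature factor f = -0.080·(10.1) = -0.8080
  sulphur-dioxide contribution → 0.4246 μm/a
  chloride contribution → 0.7294 μm/a
  ⇒ r_corr(copper) = 1.154 μm/a
  mass loss = 1.154 μm/a × 8.96 g/cm³ = 10.34 g·m⁻²·a⁻¹
Ordering by g·m⁻²·a⁻¹: copper (10.3) > zinc (8.91)

copper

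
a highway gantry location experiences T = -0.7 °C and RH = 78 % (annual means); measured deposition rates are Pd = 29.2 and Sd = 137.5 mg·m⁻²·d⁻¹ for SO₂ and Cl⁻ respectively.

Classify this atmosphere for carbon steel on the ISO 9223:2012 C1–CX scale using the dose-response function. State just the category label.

C3

carbon steel: T≤10 °C ⇒ hinge +0.150·(-0.7−10) = -1.6050
  SO₂ term: 1.77·29.2^0.52·exp(0.02·78-1.6050) = 9.782
  Cl⁻ term: 0.102·137.5^0.62·exp(0.033·78+0.04·-0.7) = 27.55
  sum: 9.782 + 27.55 → r_corr = 37.33 μm/a
ISO 9223 Table 2 (carbon steel): 25 < 37.3 ≤ 50 μm/a ⇒ C3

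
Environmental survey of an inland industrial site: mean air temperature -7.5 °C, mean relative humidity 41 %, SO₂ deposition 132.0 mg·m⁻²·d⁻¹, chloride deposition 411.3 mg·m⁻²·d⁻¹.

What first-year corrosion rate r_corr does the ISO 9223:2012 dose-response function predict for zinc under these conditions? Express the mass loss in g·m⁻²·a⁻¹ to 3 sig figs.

r_corr = 5.51 g·m⁻²·a⁻¹

zinc: T≤10 °C ⇒ hinge +0.038·(-7.5−10) = -0.6650
  sulphur-dioxide contribution → 0.3749 μm/a
  chloride contribution → 0.3969 μm/a
  ⇒ r_corr(zinc) = 0.7718 μm/a
Convert to mass loss: 0.7718 μm/a × 7.14 g/cm³ = 5.511 g·m⁻²·a⁻¹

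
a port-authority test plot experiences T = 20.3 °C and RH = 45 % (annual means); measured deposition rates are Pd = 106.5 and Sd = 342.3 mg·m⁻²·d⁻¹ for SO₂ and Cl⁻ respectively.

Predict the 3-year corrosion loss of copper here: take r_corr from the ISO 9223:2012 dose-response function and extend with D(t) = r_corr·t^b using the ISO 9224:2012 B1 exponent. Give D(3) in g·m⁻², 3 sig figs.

copper: T>10 °C ⇒ hinge -0.080·(20.3−10) = -0.8240
  SO₂ term: 0.0053·106.5^0.26·exp(0.059·45-0.8240) = 0.1113
  Sd branch = 0.01025·Sd^0.27·e^(0.036·RH+0.049·T) = 0.677 μm/a
  r_corr = 0.1113 + 0.677 = 0.7883 μm/a
Long-term exponent b (ISO 9224 Table 2, B1) = 0.667
  D(3) = 0.7883 × 3^0.667 = 0.7883 × 2.081 = 1.64 μm
  Mass loss = 1.64 μm × 8.96 g/cm³ = 14.7 g·m⁻²

D(3) = 14.7 g·m⁻²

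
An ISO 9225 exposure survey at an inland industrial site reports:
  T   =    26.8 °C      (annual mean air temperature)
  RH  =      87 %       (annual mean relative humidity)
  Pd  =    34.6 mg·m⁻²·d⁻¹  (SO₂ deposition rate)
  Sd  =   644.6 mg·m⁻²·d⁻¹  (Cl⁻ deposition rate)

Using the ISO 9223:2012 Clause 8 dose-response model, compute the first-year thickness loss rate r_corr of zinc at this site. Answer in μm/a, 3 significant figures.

zinc: temperature factor f = -0.071·(16.8) = -1.1928
  Pd branch = 0.0129·Pd^0.44·e^(0.046·RH+f) = 1.018 μm/a
  Sd branch = 0.0175·Sd^0.57·e^(0.008·RH+0.085·T) = 13.67 μm/a
  r_corr = 1.018 + 13.67 = 14.69 μm/a

r_corr = 14.7 μm/a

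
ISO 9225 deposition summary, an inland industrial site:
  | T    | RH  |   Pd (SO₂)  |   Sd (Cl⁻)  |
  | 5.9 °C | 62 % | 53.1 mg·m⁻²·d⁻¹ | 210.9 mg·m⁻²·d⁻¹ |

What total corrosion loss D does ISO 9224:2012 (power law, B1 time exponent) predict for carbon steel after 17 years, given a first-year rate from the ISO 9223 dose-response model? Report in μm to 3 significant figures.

carbon steel: T≤10 °C ⇒ hinge +0.150·(5.9−10) = -0.6150
  sulphur-dioxide contribution → 26.09 μm/a
  chloride contribution → 27.58 μm/a
  total first-year rate 53.67 μm/a
Power-law: D(17) = r_corr · 17^0.523
  D(17) = 53.67 × 17^0.523 = 53.67 × 4.401 = 236.2 μm

D(17) = 236 μm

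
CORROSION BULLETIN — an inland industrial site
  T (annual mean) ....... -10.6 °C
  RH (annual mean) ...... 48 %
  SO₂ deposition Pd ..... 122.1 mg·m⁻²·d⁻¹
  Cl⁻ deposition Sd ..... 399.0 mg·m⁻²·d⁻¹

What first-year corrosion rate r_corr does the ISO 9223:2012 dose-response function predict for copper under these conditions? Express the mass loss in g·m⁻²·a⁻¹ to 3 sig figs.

r_corr = 1.76 g·m⁻²·a⁻¹

copper: T≤10 °C ⇒ hinge +0.126·(-10.6−10) = -2.5956
  sulphur-dioxide contribution → 0.02341 μm/a
  chloride contribution → 0.1729 μm/a
  ⇒ r_corr(copper) = 0.1963 μm/a
Convert to mass loss: 0.1963 μm/a × 8.96 g/cm³ = 1.759 g·m⁻²·a⁻¹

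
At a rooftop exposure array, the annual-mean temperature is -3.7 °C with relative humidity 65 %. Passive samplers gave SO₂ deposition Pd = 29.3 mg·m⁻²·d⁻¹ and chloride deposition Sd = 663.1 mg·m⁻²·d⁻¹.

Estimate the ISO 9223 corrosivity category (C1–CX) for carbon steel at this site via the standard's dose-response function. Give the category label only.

C3

carbon steel: T≤10 °C ⇒ hinge +0.150·(-3.7−10) = -2.0550
  sulphur-dioxide contribution → 4.818 μm/a
  chloride contribution → 42.2 μm/a
  total first-year rate 47.01 μm/a
Category bounds: 25…50 μm/a bracket r_corr ⇒ C3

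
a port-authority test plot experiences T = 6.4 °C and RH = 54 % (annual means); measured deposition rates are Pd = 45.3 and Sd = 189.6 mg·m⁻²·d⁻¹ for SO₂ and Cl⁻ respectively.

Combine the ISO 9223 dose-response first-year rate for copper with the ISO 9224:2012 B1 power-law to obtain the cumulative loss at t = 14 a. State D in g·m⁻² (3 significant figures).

copper: temperature factor f = +0.126·(-3.6) = -0.4536
  Pd branch = 0.0053·Pd^0.26·e^(0.059·RH+f) = 0.2195 μm/a
  Sd branch = 0.01025·Sd^0.27·e^(0.036·RH+0.049·T) = 0.4038 μm/a
  r_corr = 0.2195 + 0.4038 = 0.6234 μm/a
Long-term exponent b (ISO 9224 Table 2, B1) = 0.667
  D(14) = 0.6234 × 14^0.667 = 0.6234 × 5.814 = 3.624 μm
  Mass loss = 3.624 μm × 8.96 g/cm³ = 32.47 g·m⁻²

D(14) = 32.5 g·m⁻²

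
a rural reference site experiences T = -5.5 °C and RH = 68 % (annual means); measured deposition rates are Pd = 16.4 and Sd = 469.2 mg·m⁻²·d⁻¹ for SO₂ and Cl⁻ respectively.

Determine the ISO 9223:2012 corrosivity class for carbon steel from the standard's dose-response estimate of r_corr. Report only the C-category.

C3

carbon steel: T≤10 °C ⇒ hinge +0.150·(-5.5−10) = -2.3250
  Pd branch = 1.77·Pd^0.52·e^(0.02·RH+f) = 2.888 μm/a
  Cl⁻ term: 0.102·469.2^0.62·exp(0.033·68+0.04·-5.5) = 34.98
  r_corr = 2.888 + 34.98 = 37.87 μm/a
37.9 μm/a falls in (25, 50] for carbon steel → category C3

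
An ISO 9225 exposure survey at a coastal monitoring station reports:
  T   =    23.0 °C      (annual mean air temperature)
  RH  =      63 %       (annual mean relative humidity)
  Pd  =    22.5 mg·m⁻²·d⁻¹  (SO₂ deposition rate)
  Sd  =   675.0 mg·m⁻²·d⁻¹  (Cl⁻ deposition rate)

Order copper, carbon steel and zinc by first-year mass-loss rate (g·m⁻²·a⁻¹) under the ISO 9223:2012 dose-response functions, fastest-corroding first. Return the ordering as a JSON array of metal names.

copper: T>10 °C ⇒ hinge -0.080·(23.0−10) = -1.0400
  Pd branch = 0.0053·Pd^0.26·e^(0.059·RH+f) = 0.1732 μm/a
  Cl⁻ term: 0.01025·675.0^0.27·exp(0.036·63+0.049·23.0) = 1.774
  r_corr = 0.1732 + 1.774 = 1.948 μm/a
  mass loss = 1.948 μm/a × 8.96 g/cm³ = 17.45 g·m⁻²·a⁻¹
carbon steel: f(T) = -0.054·(T−10) [T>10 °C] = -0.7020
  SO₂ term: 1.77·22.5^0.52·exp(0.02·63-0.7020) = 15.61
  Cl⁻ term: 0.102·675.0^0.62·exp(0.033·63+0.04·23.0) = 116.2
  sum: 15.61 + 116.2 → r_corr = 131.8 μm/a
  mass loss = 131.8 μm/a × 7.85 g/cm³ = 1035 g·m⁻²·a⁻¹
zinc: T>10 °C ⇒ hinge -0.071·(23.0−10) = -0.9230
  Pd branch = 0.0129·Pd^0.44·e^(0.046·RH+f) = 0.3658 μm/a
  Cl⁻ term: 0.0175·675.0^0.57·exp(0.008·63+0.085·23.0) = 8.388
  sum: 0.3658 + 8.388 → r_corr = 8.754 μm/a
  mass loss = 8.754 μm/a × 7.14 g/cm³ = 62.5 g·m⁻²·a⁻¹
Ordering by g·m⁻²·a⁻¹: carbon steel (1030) > zinc (62.5) > copper (17.5)

["carbon steel", "zinc", "copper"]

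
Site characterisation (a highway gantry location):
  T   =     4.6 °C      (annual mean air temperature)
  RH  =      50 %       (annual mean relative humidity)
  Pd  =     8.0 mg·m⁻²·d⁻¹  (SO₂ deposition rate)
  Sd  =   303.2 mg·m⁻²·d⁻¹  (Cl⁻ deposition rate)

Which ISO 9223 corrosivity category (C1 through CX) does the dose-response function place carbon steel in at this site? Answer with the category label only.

carbon steel: f(T) = +0.150·(T−10) [T≤10 °C] = -0.8100
  sulphur-dioxide contribution → 6.311 μm/a
  chloride contribution → 22.07 μm/a
  total first-year rate 28.38 μm/a
28.4 μm/a falls in (25, 50] for carbon steel → category C3

C3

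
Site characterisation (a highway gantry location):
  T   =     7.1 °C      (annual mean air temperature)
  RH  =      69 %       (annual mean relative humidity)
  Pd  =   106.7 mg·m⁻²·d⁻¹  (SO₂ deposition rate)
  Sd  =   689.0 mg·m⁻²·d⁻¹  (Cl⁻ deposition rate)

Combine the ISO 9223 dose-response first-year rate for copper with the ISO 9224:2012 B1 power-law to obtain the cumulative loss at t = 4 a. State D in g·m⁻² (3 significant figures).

D(4) = 39.3 g·m⁻²

copper: T≤10 °C ⇒ hinge +0.126·(7.1−10) = -0.3654
  SO₂ term: 0.0053·106.7^0.26·exp(0.059·69-0.3654) = 0.726
  Cl⁻ term: 0.01025·689.0^0.27·exp(0.036·69+0.049·7.1) = 1.016
  r_corr = 0.726 + 1.016 = 1.742 μm/a
Power-law: D(4) = r_corr · 4^0.667
  D(4) = 1.742 × 4^0.667 = 1.742 × 2.521 = 4.392 μm
  Mass loss = 4.392 μm × 8.96 g/cm³ = 39.35 g·m⁻²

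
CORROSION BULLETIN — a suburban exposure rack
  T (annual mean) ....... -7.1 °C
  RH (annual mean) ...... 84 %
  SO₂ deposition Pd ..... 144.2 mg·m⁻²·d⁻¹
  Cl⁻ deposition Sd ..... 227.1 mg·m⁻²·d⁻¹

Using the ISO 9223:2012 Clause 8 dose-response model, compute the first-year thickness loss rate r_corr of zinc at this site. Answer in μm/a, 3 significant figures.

r_corr = 3.27 μm/a

zinc: T≤10 °C ⇒ hinge +0.038·(-7.1−10) = -0.6498
  Pd branch = 0.0129·Pd^0.44·e^(0.046·RH+f) = 2.861 μm/a
  Cl⁻ term: 0.0175·227.1^0.57·exp(0.008·84+0.085·-7.1) = 0.4129
  r_corr = 2.861 + 0.4129 = 3.273 μm/a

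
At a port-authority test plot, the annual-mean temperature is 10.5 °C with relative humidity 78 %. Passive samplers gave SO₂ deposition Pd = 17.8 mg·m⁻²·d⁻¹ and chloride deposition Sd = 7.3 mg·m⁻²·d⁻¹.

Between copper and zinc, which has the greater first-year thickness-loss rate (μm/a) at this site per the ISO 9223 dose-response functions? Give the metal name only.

zinc

copper: f(T) = -0.080·(T−10) [T>10 °C] = -0.0400
  SO₂ term: 0.0053·17.8^0.26·exp(0.059·78-0.0400) = 1.073
  Cl⁻ term: 0.01025·7.3^0.27·exp(0.036·78+0.049·10.5) = 0.4861
  r_corr = 1.073 + 0.4861 = 1.559 μm/a
zinc: temperature factor f = -0.071·(0.5) = -0.0355
  Pd branch = 0.0129·Pd^0.44·e^(0.046·RH+f) = 1.598 μm/a
  Cl⁻ term: 0.0175·7.3^0.57·exp(0.008·78+0.085·10.5) = 0.2476
  sum: 1.598 + 0.2476 → r_corr = 1.846 μm/a
Ordering by μm/a: zinc (1.85) > copper (1.56)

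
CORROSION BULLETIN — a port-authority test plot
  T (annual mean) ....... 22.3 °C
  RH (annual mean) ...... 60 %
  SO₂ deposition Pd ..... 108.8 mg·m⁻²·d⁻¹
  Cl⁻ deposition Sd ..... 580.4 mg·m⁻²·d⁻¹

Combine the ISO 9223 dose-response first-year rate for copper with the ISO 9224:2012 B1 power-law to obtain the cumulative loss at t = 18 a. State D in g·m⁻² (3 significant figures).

D(18) = 105 g·m⁻²

copper: f(T) = -0.080·(T−10) [T>10 °C] = -0.9840
  sulphur-dioxide contribution → 0.2311 μm/a
  chloride contribution → 1.478 μm/a
  total first-year rate 1.709 μm/a
Long-term exponent b (ISO 9224 Table 2, B1) = 0.667
  D(18) = 1.709 × 18^0.667 = 1.709 × 6.875 = 11.75 μm
  Mass loss = 11.75 μm × 8.96 g/cm³ = 105.3 g·m⁻²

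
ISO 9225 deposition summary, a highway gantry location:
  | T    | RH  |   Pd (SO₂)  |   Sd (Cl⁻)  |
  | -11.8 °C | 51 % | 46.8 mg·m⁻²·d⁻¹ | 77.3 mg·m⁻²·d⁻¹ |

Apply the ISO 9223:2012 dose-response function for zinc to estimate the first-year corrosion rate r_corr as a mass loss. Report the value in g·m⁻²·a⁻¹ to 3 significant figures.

zinc: T≤10 °C ⇒ hinge +0.038·(-11.8−10) = -0.8284
  SO₂ term: 0.0129·46.8^0.44·exp(0.046·51-0.8284) = 0.3196
  Sd branch = 0.0175·Sd^0.57·e^(0.008·RH+0.085·T) = 0.1151 μm/a
  r_corr = 0.3196 + 0.1151 = 0.4346 μm/a
Convert to mass loss: 0.4346 μm/a × 7.14 g/cm³ = 3.103 g·m⁻²·a⁻¹

r_corr = 3.10 g·m⁻²·a⁻¹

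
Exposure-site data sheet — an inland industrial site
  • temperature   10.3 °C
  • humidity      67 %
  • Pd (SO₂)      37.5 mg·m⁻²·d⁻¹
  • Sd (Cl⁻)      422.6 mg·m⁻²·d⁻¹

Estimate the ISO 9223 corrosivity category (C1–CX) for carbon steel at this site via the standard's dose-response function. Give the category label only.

C5

carbon steel: f(T) = -0.054·(T−10) [T>10 °C] = -0.0162
  sulphur-dioxide contribution → 43.79 μm/a
  chloride contribution → 59.68 μm/a
  ⇒ r_corr(carbon steel) = 103.5 μm/a
ISO 9223 Table 2 (carbon steel): 80 < 103 ≤ 200 μm/a ⇒ C5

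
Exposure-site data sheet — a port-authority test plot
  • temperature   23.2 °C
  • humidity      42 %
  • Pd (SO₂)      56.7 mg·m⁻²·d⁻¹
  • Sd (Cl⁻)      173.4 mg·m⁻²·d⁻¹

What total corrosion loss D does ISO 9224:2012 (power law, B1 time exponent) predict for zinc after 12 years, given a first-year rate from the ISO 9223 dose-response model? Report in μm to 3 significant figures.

zinc: T>10 °C ⇒ hinge -0.071·(23.2−10) = -0.9372
  sulphur-dioxide contribution → 0.2062 μm/a
  chloride contribution → 3.324 μm/a
  total first-year rate 3.53 μm/a
Power-law: D(12) = r_corr · 12^0.813
  D(12) = 3.53 × 12^0.813 = 3.53 × 7.54 = 26.62 μm

D(12) = 26.6 μm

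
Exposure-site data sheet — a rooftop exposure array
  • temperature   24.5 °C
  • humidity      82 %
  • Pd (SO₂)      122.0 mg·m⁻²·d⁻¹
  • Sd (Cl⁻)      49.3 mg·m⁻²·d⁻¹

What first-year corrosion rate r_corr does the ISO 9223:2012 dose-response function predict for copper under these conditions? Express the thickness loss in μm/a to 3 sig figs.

copper: temperature factor f = -0.080·(14.5) = -1.1600
  Pd branch = 0.0053·Pd^0.26·e^(0.059·RH+f) = 0.7312 μm/a
  Sd branch = 0.01025·Sd^0.27·e^(0.036·RH+0.049·T) = 1.867 μm/a
  sum: 0.7312 + 1.867 → r_corr = 2.598 μm/a

r_corr = 2.60 μm/a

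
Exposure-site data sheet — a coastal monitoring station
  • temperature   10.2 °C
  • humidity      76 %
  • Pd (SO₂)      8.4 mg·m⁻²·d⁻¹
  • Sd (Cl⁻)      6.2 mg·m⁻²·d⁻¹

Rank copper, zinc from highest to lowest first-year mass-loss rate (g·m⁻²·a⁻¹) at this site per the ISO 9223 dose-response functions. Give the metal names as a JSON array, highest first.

["copper", "zinc"]

copper: temperature factor f = -0.080·(0.2) = -0.0160
  sulphur-dioxide contribution → 0.8036 μm/a
  chloride contribution → 0.4265 μm/a
  total first-year rate 1.23 μm/a
  mass loss = 1.23 μm/a × 8.96 g/cm³ = 11.02 g·m⁻²·a⁻¹
zinc: T>10 °C ⇒ hinge -0.071·(10.2−10) = -0.0142
  sulphur-dioxide contribution → 1.07 μm/a
  chloride contribution → 0.2164 μm/a
  total first-year rate 1.286 μm/a
  mass loss = 1.286 μm/a × 7.14 g/cm³ = 9.185 g·m⁻²·a⁻¹
Ordering by g·m⁻²·a⁻¹: copper (11) > zinc (9.19)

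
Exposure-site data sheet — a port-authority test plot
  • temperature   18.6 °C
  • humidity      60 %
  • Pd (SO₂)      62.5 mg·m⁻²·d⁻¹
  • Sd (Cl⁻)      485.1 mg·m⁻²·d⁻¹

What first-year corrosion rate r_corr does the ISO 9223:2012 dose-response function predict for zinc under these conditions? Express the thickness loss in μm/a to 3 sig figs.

r_corr = 5.35 μm/a

zinc: f(T) = -0.071·(T−10) [T>10 °C] = -0.6106
  SO₂ term: 0.0129·62.5^0.44·exp(0.046·60-0.6106) = 0.6827
  Sd branch = 0.0175·Sd^0.57·e^(0.008·RH+0.085·T) = 4.667 μm/a
  sum: 0.6827 + 4.667 → r_corr = 5.35 μm/a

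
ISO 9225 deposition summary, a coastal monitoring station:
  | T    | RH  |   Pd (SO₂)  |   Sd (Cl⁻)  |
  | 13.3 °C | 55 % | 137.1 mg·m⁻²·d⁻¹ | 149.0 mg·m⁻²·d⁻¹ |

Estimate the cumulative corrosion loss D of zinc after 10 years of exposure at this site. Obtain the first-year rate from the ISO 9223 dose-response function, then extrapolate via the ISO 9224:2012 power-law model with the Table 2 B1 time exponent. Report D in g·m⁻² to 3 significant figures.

D(10) = 120 g·m⁻²

zinc: T>10 °C ⇒ hinge -0.071·(13.3−10) = -0.2343
  SO₂ term: 0.0129·137.1^0.44·exp(0.046·55-0.2343) = 1.117
  Cl⁻ term: 0.0175·149.0^0.57·exp(0.008·55+0.085·13.3) = 1.458
  sum: 1.117 + 1.458 → r_corr = 2.575 μm/a
Long-term exponent b (ISO 9224 Table 2, B1) = 0.813
  D(10) = 2.575 × 10^0.813 = 2.575 × 6.501 = 16.74 μm
  Mass loss = 16.74 μm × 7.14 g/cm³ = 119.5 g·m⁻²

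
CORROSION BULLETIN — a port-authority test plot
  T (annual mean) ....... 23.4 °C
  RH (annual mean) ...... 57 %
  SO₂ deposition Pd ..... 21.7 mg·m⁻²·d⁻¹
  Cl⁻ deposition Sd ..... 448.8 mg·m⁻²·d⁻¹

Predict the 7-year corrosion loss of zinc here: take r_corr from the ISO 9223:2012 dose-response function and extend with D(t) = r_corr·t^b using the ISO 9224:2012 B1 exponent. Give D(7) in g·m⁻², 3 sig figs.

zinc: T>10 °C ⇒ hinge -0.071·(23.4−10) = -0.9514
  SO₂ term: 0.0129·21.7^0.44·exp(0.046·57-0.9514) = 0.2656
  Sd branch = 0.0175·Sd^0.57·e^(0.008·RH+0.085·T) = 6.555 μm/a
  r_corr = 0.2656 + 6.555 = 6.82 μm/a
ISO 9224: D(t) = r_corr · t^b with b = 0.813 (zinc, B1)
  D(7) = 6.82 × 7^0.813 = 6.82 × 4.865 = 33.18 μm
  Mass loss = 33.18 μm × 7.14 g/cm³ = 236.9 g·m⁻²

D(7) = 237 g·m⁻²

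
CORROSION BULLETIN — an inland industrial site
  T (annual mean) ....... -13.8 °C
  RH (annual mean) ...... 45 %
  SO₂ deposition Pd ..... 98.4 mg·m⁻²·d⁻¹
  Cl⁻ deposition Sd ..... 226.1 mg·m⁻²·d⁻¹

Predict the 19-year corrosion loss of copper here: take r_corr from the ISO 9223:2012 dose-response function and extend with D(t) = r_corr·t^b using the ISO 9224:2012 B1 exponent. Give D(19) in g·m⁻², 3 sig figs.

D(19) = 8.06 g·m⁻²

copper: T≤10 °C ⇒ hinge +0.126·(-13.8−10) = -2.9988
  SO₂ term: 0.0053·98.4^0.26·exp(0.059·45-2.9988) = 0.01239
  Sd branch = 0.01025·Sd^0.27·e^(0.036·RH+0.049·T) = 0.1138 μm/a
  sum: 0.01239 + 0.1138 → r_corr = 0.1262 μm/a
ISO 9224: D(t) = r_corr · t^b with b = 0.667 (copper, B1)
  D(19) = 0.1262 × 19^0.667 = 0.1262 × 7.127 = 0.8997 μm
  Mass loss = 0.8997 μm × 8.96 g/cm³ = 8.061 g·m⁻²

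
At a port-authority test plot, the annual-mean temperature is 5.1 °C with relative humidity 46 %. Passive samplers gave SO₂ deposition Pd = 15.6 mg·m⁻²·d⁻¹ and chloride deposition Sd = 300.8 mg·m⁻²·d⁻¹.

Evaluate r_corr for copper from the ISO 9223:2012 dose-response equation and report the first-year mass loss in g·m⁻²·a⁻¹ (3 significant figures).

r_corr = 3.67 g·m⁻²·a⁻¹

copper: T≤10 °C ⇒ hinge +0.126·(5.1−10) = -0.6174
  SO₂ term: 0.0053·15.6^0.26·exp(0.059·46-0.6174) = 0.08811
  Sd branch = 0.01025·Sd^0.27·e^(0.036·RH+0.049·T) = 0.3218 μm/a
  sum: 0.08811 + 0.3218 → r_corr = 0.4099 μm/a
Convert to mass loss: 0.4099 μm/a × 8.96 g/cm³ = 3.673 g·m⁻²·a⁻¹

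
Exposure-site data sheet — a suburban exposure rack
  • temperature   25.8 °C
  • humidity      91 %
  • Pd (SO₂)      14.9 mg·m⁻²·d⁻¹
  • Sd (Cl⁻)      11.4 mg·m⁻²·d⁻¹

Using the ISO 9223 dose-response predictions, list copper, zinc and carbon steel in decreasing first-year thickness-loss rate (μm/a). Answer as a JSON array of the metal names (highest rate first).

copper: f(T) = -0.080·(T−10) [T>10 °C] = -1.2640
  sulphur-dioxide contribution → 0.6488 μm/a
  chloride contribution → 1.853 μm/a
  ⇒ r_corr(copper) = 2.502 μm/a
zinc: temperature factor f = -0.071·(15.8) = -1.1218
  sulphur-dioxide contribution → 0.9069 μm/a
  chloride contribution → 1.3 μm/a
  ⇒ r_corr(zinc) = 2.207 μm/a
carbon steel: temperature factor f = -0.054·(15.8) = -0.8532
  sulphur-dioxide contribution → 18.96 μm/a
  chloride contribution → 26.08 μm/a
  total first-year rate 45.04 μm/a
Ordering by μm/a: carbon steel (45) > copper (2.5) > zinc (2.21)

["carbon steel", "copper", "zinc"]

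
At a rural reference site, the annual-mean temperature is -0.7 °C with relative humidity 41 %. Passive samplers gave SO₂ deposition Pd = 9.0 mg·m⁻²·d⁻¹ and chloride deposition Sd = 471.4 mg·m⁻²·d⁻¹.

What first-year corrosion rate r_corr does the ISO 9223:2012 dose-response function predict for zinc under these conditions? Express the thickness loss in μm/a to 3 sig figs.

r_corr = 0.914 μm/a

zinc: temperature factor f = +0.038·(-10.7) = -0.4066
  Pd branch = 0.0129·Pd^0.44·e^(0.046·RH+f) = 0.1489 μm/a
  Cl⁻ term: 0.0175·471.4^0.57·exp(0.008·41+0.085·-0.7) = 0.7647
  sum: 0.1489 + 0.7647 → r_corr = 0.9136 μm/a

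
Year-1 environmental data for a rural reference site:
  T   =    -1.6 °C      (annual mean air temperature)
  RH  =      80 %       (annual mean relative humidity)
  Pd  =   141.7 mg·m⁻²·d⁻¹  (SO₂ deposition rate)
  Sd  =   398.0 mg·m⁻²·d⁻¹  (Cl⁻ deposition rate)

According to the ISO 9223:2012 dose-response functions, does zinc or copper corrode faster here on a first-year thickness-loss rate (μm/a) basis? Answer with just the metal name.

zinc

zinc: f(T) = +0.038·(T−10) [T≤10 °C] = -0.4408
  SO₂ term: 0.0129·141.7^0.44·exp(0.046·80-0.4408) = 2.91
  Sd branch = 0.0175·Sd^0.57·e^(0.008·RH+0.085·T) = 0.8787 μm/a
  r_corr = 2.91 + 0.8787 = 3.789 μm/a
copper: T≤10 °C ⇒ hinge +0.126·(-1.6−10) = -1.4616
  Pd branch = 0.0053·Pd^0.26·e^(0.059·RH+f) = 0.4997 μm/a
  Sd branch = 0.01025·Sd^0.27·e^(0.036·RH+0.049·T) = 0.85 μm/a
  r_corr = 0.4997 + 0.85 = 1.35 μm/a
Ordering by μm/a: zinc (3.79) > copper (1.35)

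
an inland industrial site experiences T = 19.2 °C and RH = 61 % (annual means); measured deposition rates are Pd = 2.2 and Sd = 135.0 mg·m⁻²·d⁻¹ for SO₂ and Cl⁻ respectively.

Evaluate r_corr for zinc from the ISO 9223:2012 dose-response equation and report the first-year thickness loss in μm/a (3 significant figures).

zinc: temperature factor f = -0.071·(9.2) = -0.6532
  Pd branch = 0.0129·Pd^0.44·e^(0.046·RH+f) = 0.1571 μm/a
  Cl⁻ term: 0.0175·135.0^0.57·exp(0.008·61+0.085·19.2) = 2.388
  r_corr = 0.1571 + 2.388 = 2.545 μm/a

r_corr = 2.55 μm/a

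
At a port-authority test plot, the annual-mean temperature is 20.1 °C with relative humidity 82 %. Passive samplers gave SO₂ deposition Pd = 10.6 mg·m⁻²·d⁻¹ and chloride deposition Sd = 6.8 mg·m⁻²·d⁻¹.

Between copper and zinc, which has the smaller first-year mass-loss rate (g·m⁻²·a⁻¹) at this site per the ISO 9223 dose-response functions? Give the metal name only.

copper: f(T) = -0.080·(T−10) [T>10 °C] = -0.8080
  sulphur-dioxide contribution → 0.5509 μm/a
  chloride contribution → 0.8816 μm/a
  ⇒ r_corr(copper) = 1.432 μm/a
  mass loss = 1.432 μm/a × 8.96 g/cm³ = 12.84 g·m⁻²·a⁻¹
zinc: temperature factor f = -0.071·(10.1) = -0.7171
  sulphur-dioxide contribution → 0.7735 μm/a
  chloride contribution → 0.5552 μm/a
  total first-year rate 1.329 μm/a
  mass loss = 1.329 μm/a × 7.14 g/cm³ = 9.487 g·m⁻²·a⁻¹
Ordering by g·m⁻²·a⁻¹: copper (12.8) > zinc (9.49)

zinc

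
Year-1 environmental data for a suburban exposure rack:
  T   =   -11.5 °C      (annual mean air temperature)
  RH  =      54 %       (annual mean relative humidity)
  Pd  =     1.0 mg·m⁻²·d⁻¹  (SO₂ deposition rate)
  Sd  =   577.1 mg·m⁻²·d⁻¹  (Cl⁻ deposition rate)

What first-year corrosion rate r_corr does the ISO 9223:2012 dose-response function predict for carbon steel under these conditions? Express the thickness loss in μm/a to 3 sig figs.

r_corr = 19.9 μm/a

carbon steel: temperature factor f = +0.150·(-21.5) = -3.2250
  SO₂ term: 1.77·1.0^0.52·exp(0.02·54-3.2250) = 0.2072
  Cl⁻ term: 0.102·577.1^0.62·exp(0.033·54+0.04·-11.5) = 19.71
  sum: 0.2072 + 19.71 → r_corr = 19.92 μm/a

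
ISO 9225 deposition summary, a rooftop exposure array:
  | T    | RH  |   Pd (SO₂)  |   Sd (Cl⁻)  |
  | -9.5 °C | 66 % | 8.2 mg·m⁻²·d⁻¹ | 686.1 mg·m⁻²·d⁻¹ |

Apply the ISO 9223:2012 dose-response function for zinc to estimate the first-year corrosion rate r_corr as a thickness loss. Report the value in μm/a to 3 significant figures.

r_corr = 0.871 μm/a

zinc: temperature factor f = +0.038·(-19.5) = -0.7410
  SO₂ term: 0.0129·8.2^0.44·exp(0.046·66-0.7410) = 0.3231
  Sd branch = 0.0175·Sd^0.57·e^(0.008·RH+0.085·T) = 0.5475 μm/a
  sum: 0.3231 + 0.5475 → r_corr = 0.8706 μm/a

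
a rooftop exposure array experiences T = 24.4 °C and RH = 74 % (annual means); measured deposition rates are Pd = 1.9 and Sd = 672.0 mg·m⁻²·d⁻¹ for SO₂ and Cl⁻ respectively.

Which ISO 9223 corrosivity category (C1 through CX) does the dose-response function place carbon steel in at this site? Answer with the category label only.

carbon steel: T>10 °C ⇒ hinge -0.054·(24.4−10) = -0.7776
  sulphur-dioxide contribution → 4.989 μm/a
  chloride contribution → 176.2 μm/a
  ⇒ r_corr(carbon steel) = 181.2 μm/a
ISO 9223 Table 2 (carbon steel): 80 < 181 ≤ 200 μm/a ⇒ C5

C5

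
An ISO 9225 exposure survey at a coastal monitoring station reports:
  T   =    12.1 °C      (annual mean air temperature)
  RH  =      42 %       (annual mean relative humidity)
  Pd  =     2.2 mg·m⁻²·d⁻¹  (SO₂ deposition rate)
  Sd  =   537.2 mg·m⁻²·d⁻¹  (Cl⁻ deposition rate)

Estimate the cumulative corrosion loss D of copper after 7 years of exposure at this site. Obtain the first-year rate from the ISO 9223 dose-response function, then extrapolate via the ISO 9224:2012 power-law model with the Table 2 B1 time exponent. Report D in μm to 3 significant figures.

copper: temperature factor f = -0.080·(2.1) = -0.1680
  sulphur-dioxide contribution → 0.06554 μm/a
  chloride contribution → 0.4592 μm/a
  total first-year rate 0.5247 μm/a
Long-term exponent b (ISO 9224 Table 2, B1) = 0.667
  D(7) = 0.5247 × 7^0.667 = 0.5247 × 3.662 = 1.921 μm

D(7) = 1.92 μm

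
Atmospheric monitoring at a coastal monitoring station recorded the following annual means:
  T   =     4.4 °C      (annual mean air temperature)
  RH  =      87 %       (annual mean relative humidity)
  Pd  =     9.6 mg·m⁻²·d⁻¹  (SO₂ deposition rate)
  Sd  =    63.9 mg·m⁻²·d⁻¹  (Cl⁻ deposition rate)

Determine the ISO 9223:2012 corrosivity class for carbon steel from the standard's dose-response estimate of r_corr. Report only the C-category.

carbon steel: f(T) = +0.150·(T−10) [T≤10 °C] = -0.8400
  SO₂ term: 1.77·9.6^0.52·exp(0.02·87-0.8400) = 14.11
  Cl⁻ term: 0.102·63.9^0.62·exp(0.033·87+0.04·4.4) = 28.27
  sum: 14.11 + 28.27 → r_corr = 42.38 μm/a
Category bounds: 25…50 μm/a bracket r_corr ⇒ C3

C3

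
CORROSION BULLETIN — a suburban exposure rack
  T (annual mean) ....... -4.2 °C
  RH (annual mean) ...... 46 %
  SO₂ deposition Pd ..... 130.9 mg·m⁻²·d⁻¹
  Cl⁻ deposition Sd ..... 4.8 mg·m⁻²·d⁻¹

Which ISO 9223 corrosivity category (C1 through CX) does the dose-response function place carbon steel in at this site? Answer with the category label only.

carbon steel: T≤10 °C ⇒ hinge +0.150·(-4.2−10) = -2.1300
  sulphur-dioxide contribution → 6.657 μm/a
  chloride contribution → 1.041 μm/a
  ⇒ r_corr(carbon steel) = 7.698 μm/a
ISO 9223 Table 2 (carbon steel): 1.3 < 7.7 ≤ 25 μm/a ⇒ C2

C2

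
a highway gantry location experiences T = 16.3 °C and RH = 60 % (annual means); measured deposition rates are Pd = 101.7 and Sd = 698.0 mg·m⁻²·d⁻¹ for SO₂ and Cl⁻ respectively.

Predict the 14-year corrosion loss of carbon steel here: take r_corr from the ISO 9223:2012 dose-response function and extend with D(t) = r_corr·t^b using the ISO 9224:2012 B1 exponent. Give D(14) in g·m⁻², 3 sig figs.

D(14) = 4.01e+03 g·m⁻²

carbon steel: f(T) = -0.054·(T−10) [T>10 °C] = -0.3402
  Pd branch = 1.77·Pd^0.52·e^(0.02·RH+f) = 46.26 μm/a
  Sd branch = 0.102·Sd^0.62·e^(0.033·RH+0.04·T) = 82.2 μm/a
  r_corr = 46.26 + 82.2 = 128.5 μm/a
Long-term exponent b (ISO 9224 Table 2, B1) = 0.523
  D(14) = 128.5 × 14^0.523 = 128.5 × 3.976 = 510.7 μm
  Mass loss = 510.7 μm × 7.85 g/cm³ = 4009 g·m⁻²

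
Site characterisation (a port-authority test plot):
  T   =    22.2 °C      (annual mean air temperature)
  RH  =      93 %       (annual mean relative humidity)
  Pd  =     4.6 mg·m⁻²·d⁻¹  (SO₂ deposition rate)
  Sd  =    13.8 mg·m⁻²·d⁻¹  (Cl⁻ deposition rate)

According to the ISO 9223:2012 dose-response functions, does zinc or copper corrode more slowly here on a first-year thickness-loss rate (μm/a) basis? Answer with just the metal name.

zinc: temperature factor f = -0.071·(12.2) = -0.8662
  SO₂ term: 0.0129·4.6^0.44·exp(0.046·93-0.8662) = 0.7655
  Cl⁻ term: 0.0175·13.8^0.57·exp(0.008·93+0.085·22.2) = 1.085
  sum: 0.7655 + 1.085 → r_corr = 1.85 μm/a
copper: temperature factor f = -0.080·(12.2) = -0.9760
  Pd branch = 0.0053·Pd^0.26·e^(0.059·RH+f) = 0.7173 μm/a
  Cl⁻ term: 0.01025·13.8^0.27·exp(0.036·93+0.049·22.2) = 1.758
  sum: 0.7173 + 1.758 → r_corr = 2.475 μm/a
Ordering by μm/a: copper (2.47) > zinc (1.85)

zinc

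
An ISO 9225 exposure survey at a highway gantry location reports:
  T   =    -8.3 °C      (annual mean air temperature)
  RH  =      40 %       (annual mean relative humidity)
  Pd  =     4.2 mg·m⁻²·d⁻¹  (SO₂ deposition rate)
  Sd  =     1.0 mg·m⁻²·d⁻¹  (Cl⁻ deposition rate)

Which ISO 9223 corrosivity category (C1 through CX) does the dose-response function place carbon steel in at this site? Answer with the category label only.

C1

carbon steel: f(T) = +0.150·(T−10) [T≤10 °C] = -2.7450
  Pd branch = 1.77·Pd^0.52·e^(0.02·RH+f) = 0.5338 μm/a
  Sd branch = 0.102·Sd^0.62·e^(0.033·RH+0.04·T) = 0.274 μm/a
  r_corr = 0.5338 + 0.274 = 0.8077 μm/a
0.808 μm/a falls in (0, 1.3] for carbon steel → category C1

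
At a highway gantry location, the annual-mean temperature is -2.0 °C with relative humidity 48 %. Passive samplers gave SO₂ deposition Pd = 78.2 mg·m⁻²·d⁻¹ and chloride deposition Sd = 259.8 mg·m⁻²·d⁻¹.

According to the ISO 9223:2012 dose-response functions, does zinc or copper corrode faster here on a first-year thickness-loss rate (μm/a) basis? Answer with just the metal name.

zinc

zinc: temperature factor f = +0.038·(-12.0) = -0.4560
  SO₂ term: 0.0129·78.2^0.44·exp(0.046·48-0.4560) = 0.5064
  Sd branch = 0.0175·Sd^0.57·e^(0.008·RH+0.085·T) = 0.5156 μm/a
  sum: 0.5064 + 0.5156 → r_corr = 1.022 μm/a
copper: temperature factor f = +0.126·(-12.0) = -1.5120
  Pd branch = 0.0053·Pd^0.26·e^(0.059·RH+f) = 0.06163 μm/a
  Cl⁻ term: 0.01025·259.8^0.27·exp(0.036·48+0.049·-2.0) = 0.2347
  r_corr = 0.06163 + 0.2347 = 0.2964 μm/a
Ordering by μm/a: zinc (1.02) > copper (0.296)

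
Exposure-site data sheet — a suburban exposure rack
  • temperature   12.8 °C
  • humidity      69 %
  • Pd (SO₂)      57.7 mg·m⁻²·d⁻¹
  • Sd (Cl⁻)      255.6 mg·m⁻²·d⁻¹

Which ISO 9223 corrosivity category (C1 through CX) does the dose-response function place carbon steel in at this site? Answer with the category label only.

C5

carbon steel: f(T) = -0.054·(T−10) [T>10 °C] = -0.1512
  sulphur-dioxide contribution → 49.82 μm/a
  chloride contribution → 51.59 μm/a
  total first-year rate 101.4 μm/a
ISO 9223 Table 2 (carbon steel): 80 < 101 ≤ 200 μm/a ⇒ C5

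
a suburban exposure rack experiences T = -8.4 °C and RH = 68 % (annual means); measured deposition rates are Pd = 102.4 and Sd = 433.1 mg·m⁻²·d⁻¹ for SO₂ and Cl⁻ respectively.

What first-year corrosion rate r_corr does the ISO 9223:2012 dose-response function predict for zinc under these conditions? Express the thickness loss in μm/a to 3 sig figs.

zinc: f(T) = +0.038·(T−10) [T≤10 °C] = -0.6992
  SO₂ term: 0.0129·102.4^0.44·exp(0.046·68-0.6992) = 1.122
  Sd branch = 0.0175·Sd^0.57·e^(0.008·RH+0.085·T) = 0.47 μm/a
  sum: 1.122 + 0.47 → r_corr = 1.592 μm/a

r_corr = 1.59 μm/a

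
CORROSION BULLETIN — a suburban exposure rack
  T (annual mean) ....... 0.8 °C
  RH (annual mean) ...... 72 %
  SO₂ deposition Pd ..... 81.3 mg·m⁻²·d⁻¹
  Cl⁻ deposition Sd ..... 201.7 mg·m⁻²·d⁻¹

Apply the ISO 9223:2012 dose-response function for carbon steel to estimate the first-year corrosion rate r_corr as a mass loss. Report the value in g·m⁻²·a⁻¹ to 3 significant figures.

r_corr = 384 g·m⁻²·a⁻¹

carbon steel: temperature factor f = +0.150·(-9.2) = -1.3800
  sulphur-dioxide contribution → 18.5 μm/a
  chloride contribution → 30.43 μm/a
  ⇒ r_corr(carbon steel) = 48.93 μm/a
Convert to mass loss: 48.93 μm/a × 7.85 g/cm³ = 384.1 g·m⁻²·a⁻¹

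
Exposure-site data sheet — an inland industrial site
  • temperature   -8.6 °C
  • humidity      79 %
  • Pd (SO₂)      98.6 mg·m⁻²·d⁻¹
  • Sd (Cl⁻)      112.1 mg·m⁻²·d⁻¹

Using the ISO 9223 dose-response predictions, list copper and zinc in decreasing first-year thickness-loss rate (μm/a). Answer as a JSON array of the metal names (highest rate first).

copper: temperature factor f = +0.126·(-18.6) = -2.3436
  SO₂ term: 0.0053·98.6^0.26·exp(0.059·79-2.3436) = 0.1775
  Cl⁻ term: 0.01025·112.1^0.27·exp(0.036·79+0.049·-8.6) = 0.4133
  sum: 0.1775 + 0.4133 → r_corr = 0.5907 μm/a
zinc: temperature factor f = +0.038·(-18.6) = -0.7068
  SO₂ term: 0.0129·98.6^0.44·exp(0.046·79-0.7068) = 1.816
  Sd branch = 0.0175·Sd^0.57·e^(0.008·RH+0.085·T) = 0.2335 μm/a
  sum: 1.816 + 0.2335 → r_corr = 2.05 μm/a
Ordering by μm/a: zinc (2.05) > copper (0.591)

["zinc", "copper"]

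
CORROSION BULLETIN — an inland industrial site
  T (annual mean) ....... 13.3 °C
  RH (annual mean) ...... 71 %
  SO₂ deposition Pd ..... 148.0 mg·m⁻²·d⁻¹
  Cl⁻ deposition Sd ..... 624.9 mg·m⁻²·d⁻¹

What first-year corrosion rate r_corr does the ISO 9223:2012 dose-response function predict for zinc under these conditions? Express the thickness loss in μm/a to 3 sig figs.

r_corr = 6.16 μm/a

zinc: T>10 °C ⇒ hinge -0.071·(13.3−10) = -0.2343
  SO₂ term: 0.0129·148.0^0.44·exp(0.046·71-0.2343) = 2.411
  Sd branch = 0.0175·Sd^0.57·e^(0.008·RH+0.085·T) = 3.752 μm/a
  r_corr = 2.411 + 3.752 = 6.163 μm/a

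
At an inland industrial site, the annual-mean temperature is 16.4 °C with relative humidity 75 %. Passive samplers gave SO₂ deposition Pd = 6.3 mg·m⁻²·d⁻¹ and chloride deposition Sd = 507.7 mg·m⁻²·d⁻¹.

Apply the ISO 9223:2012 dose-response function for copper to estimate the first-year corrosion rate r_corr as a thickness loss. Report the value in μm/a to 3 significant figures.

copper: temperature factor f = -0.080·(6.4) = -0.5120
  Pd branch = 0.0053·Pd^0.26·e^(0.059·RH+f) = 0.4281 μm/a
  Cl⁻ term: 0.01025·507.7^0.27·exp(0.036·75+0.049·16.4) = 1.832
  r_corr = 0.4281 + 1.832 = 2.26 μm/a

r_corr = 2.26 μm/a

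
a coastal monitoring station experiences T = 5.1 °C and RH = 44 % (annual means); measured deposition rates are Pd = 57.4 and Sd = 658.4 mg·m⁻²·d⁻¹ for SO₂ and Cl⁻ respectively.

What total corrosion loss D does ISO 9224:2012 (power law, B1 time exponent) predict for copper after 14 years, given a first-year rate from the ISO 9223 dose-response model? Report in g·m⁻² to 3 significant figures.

copper: f(T) = +0.126·(T−10) [T≤10 °C] = -0.6174
  SO₂ term: 0.0053·57.4^0.26·exp(0.059·44-0.6174) = 0.1099
  Cl⁻ term: 0.01025·658.4^0.27·exp(0.036·44+0.049·5.1) = 0.37
  r_corr = 0.1099 + 0.37 = 0.4798 μm/a
Long-term exponent b (ISO 9224 Table 2, B1) = 0.667
  D(14) = 0.4798 × 14^0.667 = 0.4798 × 5.814 = 2.79 μm
  Mass loss = 2.79 μm × 8.96 g/cm³ = 25 g·m⁻²

D(14) = 25.0 g·m⁻²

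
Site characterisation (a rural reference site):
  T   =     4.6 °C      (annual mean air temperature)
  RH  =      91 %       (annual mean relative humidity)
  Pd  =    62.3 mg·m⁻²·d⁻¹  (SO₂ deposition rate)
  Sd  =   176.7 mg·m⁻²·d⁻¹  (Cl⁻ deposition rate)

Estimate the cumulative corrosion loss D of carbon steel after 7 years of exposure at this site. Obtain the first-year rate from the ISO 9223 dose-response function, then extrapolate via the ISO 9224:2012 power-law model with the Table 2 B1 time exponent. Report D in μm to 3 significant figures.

carbon steel: temperature factor f = +0.150·(-5.4) = -0.8100
  SO₂ term: 1.77·62.3^0.52·exp(0.02·91-0.8100) = 41.66
  Cl⁻ term: 0.102·176.7^0.62·exp(0.033·91+0.04·4.6) = 61.09
  sum: 41.66 + 61.09 → r_corr = 102.8 μm/a
Long-term exponent b (ISO 9224 Table 2, B1) = 0.523
  D(7) = 102.8 × 7^0.523 = 102.8 × 2.767 = 284.3 μm

D(7) = 284 μm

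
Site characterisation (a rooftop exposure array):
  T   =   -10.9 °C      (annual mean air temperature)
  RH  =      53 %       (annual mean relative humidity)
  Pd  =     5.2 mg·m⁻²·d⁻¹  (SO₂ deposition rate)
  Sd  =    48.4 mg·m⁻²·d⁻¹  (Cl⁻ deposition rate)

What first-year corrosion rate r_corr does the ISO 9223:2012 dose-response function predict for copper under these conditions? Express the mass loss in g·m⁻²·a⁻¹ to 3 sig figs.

r_corr = 1.15 g·m⁻²·a⁻¹

copper: temperature factor f = +0.126·(-20.9) = -2.6334
  SO₂ term: 0.0053·5.2^0.26·exp(0.059·53-2.6334) = 0.01333
  Sd branch = 0.01025·Sd^0.27·e^(0.036·RH+0.049·T) = 0.1154 μm/a
  sum: 0.01333 + 0.1154 → r_corr = 0.1288 μm/a
Convert to mass loss: 0.1288 μm/a × 8.96 g/cm³ = 1.154 g·m⁻²·a⁻¹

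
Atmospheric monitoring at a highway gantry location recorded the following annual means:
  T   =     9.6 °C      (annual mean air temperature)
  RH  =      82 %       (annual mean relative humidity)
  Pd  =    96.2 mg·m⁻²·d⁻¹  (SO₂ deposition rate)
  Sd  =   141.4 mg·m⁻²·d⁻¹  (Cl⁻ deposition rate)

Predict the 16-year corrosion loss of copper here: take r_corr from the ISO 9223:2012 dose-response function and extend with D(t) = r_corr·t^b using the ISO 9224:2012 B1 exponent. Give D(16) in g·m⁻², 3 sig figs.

D(16) = 187 g·m⁻²

copper: temperature factor f = +0.126·(-0.4) = -0.0504
  SO₂ term: 0.0053·96.2^0.26·exp(0.059·82-0.0504) = 2.085
  Sd branch = 0.01025·Sd^0.27·e^(0.036·RH+0.049·T) = 1.196 μm/a
  r_corr = 2.085 + 1.196 = 3.281 μm/a
ISO 9224: D(t) = r_corr · t^b with b = 0.667 (copper, B1)
  D(16) = 3.281 × 16^0.667 = 3.281 × 6.355 = 20.85 μm
  Mass loss = 20.85 μm × 8.96 g/cm³ = 186.8 g·m⁻²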